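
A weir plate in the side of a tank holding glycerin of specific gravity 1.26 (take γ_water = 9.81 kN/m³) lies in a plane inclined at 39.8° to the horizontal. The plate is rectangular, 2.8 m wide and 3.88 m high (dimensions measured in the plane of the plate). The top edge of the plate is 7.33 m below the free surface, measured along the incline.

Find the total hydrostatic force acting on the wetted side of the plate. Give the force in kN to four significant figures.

F ≈ 796.8 kN

γ = 1.26 × 9.81 = 12.3606 kN/m³.
Let θ = 39.8° be the plate's angle to the horizontal; measure y along the incline from where the plane meets the free surface. Vertical depth h = y·sinθ with sinθ = 0.640110.
The centroid lies 3.88/2 = 1.94 m below the top edge, so y_c = 7.33 + 1.94 = 9.27 m and h_c = 9.27 × 0.640110 = 5.93382 m.
A = 2.8 × 3.88 = 10.864 m².
Resultant F = γ·h_c·A = 12.3606 × 5.93382 × 10.864 = 796.826 kN.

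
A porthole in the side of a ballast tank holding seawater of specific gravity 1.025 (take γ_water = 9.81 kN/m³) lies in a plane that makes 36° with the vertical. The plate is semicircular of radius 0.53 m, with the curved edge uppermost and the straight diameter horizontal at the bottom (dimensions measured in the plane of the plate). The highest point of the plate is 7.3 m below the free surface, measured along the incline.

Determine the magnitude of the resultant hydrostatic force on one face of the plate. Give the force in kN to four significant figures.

F ≈ 27.30 kN

γ = 1.025 × 9.81 = 10.05525 kN/m³.
The plate makes 36° with the vertical, i.e. θ = 90° − 36° = 54° to the horizontal. Measuring y along the incline from the free-surface line, vertical depth h = y·sinθ with sinθ = 0.809017.
The centroid lies 4r/(3π) = 0.224939 m above the diameter, so r − 4r/(3π) = 0.53 − 0.224939 = 0.305061 m below the topmost point, so y_c = 7.3 + 0.305061 = 7.60506 m and h_c = 7.60506 × 0.809017 = 6.15262 m.
A = πr²/2 = π × 0.53²/2 = 0.441237 m².
Resultant F = γ·h_c·A = 10.05525 × 6.15262 × 0.441237 = 27.2976 kN.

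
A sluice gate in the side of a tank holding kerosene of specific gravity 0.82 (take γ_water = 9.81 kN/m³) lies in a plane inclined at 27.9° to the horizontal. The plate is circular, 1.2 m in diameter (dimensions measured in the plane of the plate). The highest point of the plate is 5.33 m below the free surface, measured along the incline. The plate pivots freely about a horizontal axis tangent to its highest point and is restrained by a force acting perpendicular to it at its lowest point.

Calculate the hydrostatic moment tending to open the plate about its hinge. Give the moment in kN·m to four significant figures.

M ≈ 15.53 kN·m

γ = 0.82 × 9.81 = 8.0442 kN/m³.
Let θ = 27.9° be the plate's angle to the horizontal; measure y along the incline from where the plane meets the free surface. Vertical depth h = y·sinθ with sinθ = 0.467930.
The centroid is at the centre, 0.6 m below the top of the plate, so y_c = 5.33 + 0.6 = 5.93 m and h_c = 5.93 × 0.467930 = 2.77482 m.
A = π(0.6)² = 1.13097 m².
Resultant F = γ·h_c·A = 8.0442 × 2.77482 × 1.13097 = 25.2446 kN.
I_c = πr⁴/4 = π × 0.6⁴/4 = 0.101788 m⁴.
Centre of pressure: y_p = y_c + I_c/(y_c·A) = 5.93 + 0.101788/(5.93 × 1.13097) = 5.93 + 0.0151772 = 5.94518 m along the plane.
The resultant acts 0.6 + 0.0151772 = 0.615177 m (along the plate) below the hinge at the top edge, so the moment about the hinge is M = F × 0.615177 = 25.2446 × 0.615177 = 15.5299 kN·m.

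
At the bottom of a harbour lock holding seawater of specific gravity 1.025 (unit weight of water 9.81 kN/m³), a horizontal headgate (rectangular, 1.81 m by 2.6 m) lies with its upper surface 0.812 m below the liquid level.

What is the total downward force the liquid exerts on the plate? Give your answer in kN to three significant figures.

F ≈ 38.4 kN

γ = 1.025 × 9.81 = 10.05525 kN/m³.
The plate is horizontal, so pressure is uniform at p = γ·h = 10.05525 × 0.812 = 8.16486 kN/m².
A = 1.81 × 2.6 = 4.706 m².
F = p·A = 8.16486 × 4.706 = 38.4238 kN.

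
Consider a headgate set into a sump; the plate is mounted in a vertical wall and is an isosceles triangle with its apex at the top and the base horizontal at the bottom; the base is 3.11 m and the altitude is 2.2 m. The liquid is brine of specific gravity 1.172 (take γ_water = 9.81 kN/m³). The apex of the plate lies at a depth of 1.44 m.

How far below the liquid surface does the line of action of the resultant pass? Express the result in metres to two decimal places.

γ = 1.172 × 9.81 = 11.49732 kN/m³.
With the apex up, the centroid sits 2h/3 = 2 × 2.2/3 = 1.46667 m below the apex, so the centroid depth is h_c = 1.44 + 1.46667 = 2.90667 m.
A = ½ × 3.11 × 2.2 = 3.421 m².
Resultant F = γ·h_c·A = 11.49732 × 2.90667 × 3.421 = 114.326 kN.
I_c = b·h³/36 = 3.11 × 2.2³/36 = 0.919869 m⁴.
Centre of pressure: y_p = y_c + I_c/(y_c·A) = 2.90667 + 0.919869/(2.90667 × 3.421) = 2.90667 + 0.0925076 = 2.99918 m along the plane.

h_p = 3.00 m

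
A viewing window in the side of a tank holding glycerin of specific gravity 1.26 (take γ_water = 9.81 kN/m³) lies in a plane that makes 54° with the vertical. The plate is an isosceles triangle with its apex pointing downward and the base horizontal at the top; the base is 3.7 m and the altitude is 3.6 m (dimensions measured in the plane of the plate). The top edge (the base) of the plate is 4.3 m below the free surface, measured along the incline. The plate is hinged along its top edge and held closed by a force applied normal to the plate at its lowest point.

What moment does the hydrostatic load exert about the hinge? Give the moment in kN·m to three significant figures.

M ≈ 354 kN·m

γ = 1.26 × 9.81 = 12.3606 kN/m³.
The plate makes 54° with the vertical, i.e. θ = 90° − 54° = 36° to the horizontal. Measuring y along the incline from the free-surface line, vertical depth h = y·sinθ with sinθ = 0.587785.
With the apex down, the centroid sits h/3 = 3.6/3 = 1.2 m below the base (the top edge), so y_c = 4.3 + 1.2 = 5.5 m and h_c = 5.5 × 0.587785 = 3.23282 m.
A = ½ × 3.7 × 3.6 = 6.66 m².
Resultant F = γ·h_c·A = 12.3606 × 3.23282 × 6.66 = 266.131 kN.
I_c = b·h³/36 = 3.7 × 3.6³/36 = 4.7952 m⁴.
Centre of pressure: y_p = y_c + I_c/(y_c·A) = 5.5 + 4.7952/(5.5 × 6.66) = 5.5 + 0.130909 = 5.63091 m along the plane.
The resultant acts 1.2 + 0.130909 = 1.33091 m (along the plate) below the hinge at the top edge, so the moment about the hinge is M = F × 1.33091 = 266.131 × 1.33091 = 354.196 kN·m.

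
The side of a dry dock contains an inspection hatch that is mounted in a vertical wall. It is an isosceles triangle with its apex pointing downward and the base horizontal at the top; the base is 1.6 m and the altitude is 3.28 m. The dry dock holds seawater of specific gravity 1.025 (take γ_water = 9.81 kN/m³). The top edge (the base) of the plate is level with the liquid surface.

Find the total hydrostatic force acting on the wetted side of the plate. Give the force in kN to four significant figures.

F ≈ 28.85 kN

γ = 1.025 × 9.81 = 10.05525 kN/m³.
With the apex down, the centroid sits h/3 = 3.28/3 = 1.09333 m below the base (the top edge), so the centroid depth is h_c = 1.09333 m.
A = ½ × 1.6 × 3.28 = 2.624 m².
Resultant F = γ·h_c·A = 10.05525 × 1.09333 × 2.624 = 28.8475 kN.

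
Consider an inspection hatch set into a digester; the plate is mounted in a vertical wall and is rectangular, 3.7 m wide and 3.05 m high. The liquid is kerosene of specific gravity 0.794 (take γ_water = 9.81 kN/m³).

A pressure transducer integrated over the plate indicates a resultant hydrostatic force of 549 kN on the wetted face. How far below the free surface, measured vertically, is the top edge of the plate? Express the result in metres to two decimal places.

γ = 0.794 × 9.81 = 7.78914 kN/m³.
A = 3.7 × 3.05 = 11.285 m².
From F = γ·h_c·A, the centroid depth is h_c = 549/(7.78914 × 11.285) = 6.2457 m.
The centroid lies 3.05/2 = 1.525 m below the top edge, so the top edge sits at h_top = 6.2457 − 1.525 = 4.7207 m below the surface.

d_top ≈ 4.72 m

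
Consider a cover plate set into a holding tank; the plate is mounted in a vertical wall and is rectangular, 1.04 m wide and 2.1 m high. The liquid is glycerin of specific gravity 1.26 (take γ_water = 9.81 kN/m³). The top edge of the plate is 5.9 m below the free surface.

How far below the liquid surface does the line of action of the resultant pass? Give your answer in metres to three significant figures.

γ = 1.26 × 9.81 = 12.3606 kN/m³.
The centroid lies 2.1/2 = 1.05 m below the top edge, so the centroid depth is h_c = 5.9 + 1.05 = 6.95 m.
A = 1.04 × 2.1 = 2.184 m².
Resultant F = γ·h_c·A = 12.3606 × 6.95 × 2.184 = 187.619 kN.
I_c = b·h³/12 = 1.04 × 2.1³/12 = 0.80262 m⁴.
Centre of pressure: y_p = y_c + I_c/(y_c·A) = 6.95 + 0.80262/(6.95 × 2.184) = 6.95 + 0.0528777 = 7.00288 m along the plane.

h_p = 7.00 m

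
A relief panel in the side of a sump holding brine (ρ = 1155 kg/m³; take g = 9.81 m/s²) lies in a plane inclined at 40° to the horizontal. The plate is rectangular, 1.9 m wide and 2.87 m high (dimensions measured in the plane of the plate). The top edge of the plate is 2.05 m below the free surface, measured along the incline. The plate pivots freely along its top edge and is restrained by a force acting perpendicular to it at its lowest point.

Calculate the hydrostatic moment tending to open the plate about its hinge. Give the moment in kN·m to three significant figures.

M ≈ 226 kN·m

γ = ρg = 1155 × 9.81 / 1000 = 11.33055 kN/m³.
Let θ = 40° be the plate's angle to the horizontal; measure y along the incline from where the plane meets the free surface. Vertical depth h = y·sinθ with sinθ = 0.642788.
The centroid lies 2.87/2 = 1.435 m below the top edge, so y_c = 2.05 + 1.435 = 3.485 m and h_c = 3.485 × 0.642788 = 2.24012 m.
A = 1.9 × 2.87 = 5.453 m².
Resultant F = γ·h_c·A = 11.33055 × 2.24012 × 5.453 = 138.407 kN.
I_c = b·h³/12 = 1.9 × 2.87³/12 = 3.74298 m⁴.
Centre of pressure: y_p = y_c + I_c/(y_c·A) = 3.485 + 3.74298/(3.485 × 5.453) = 3.485 + 0.196961 = 3.68196 m along the plane.
The resultant acts 1.435 + 0.196961 = 1.63196 m (along the plate) below the hinge at the top edge, so the moment about the hinge is M = F × 1.63196 = 138.407 × 1.63196 = 225.875 kN·m.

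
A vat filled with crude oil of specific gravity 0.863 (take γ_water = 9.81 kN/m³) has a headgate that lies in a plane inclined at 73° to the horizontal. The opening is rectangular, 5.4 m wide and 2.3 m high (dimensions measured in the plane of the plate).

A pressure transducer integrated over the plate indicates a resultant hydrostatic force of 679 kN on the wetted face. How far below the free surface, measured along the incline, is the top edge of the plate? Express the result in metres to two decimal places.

γ = 0.863 × 9.81 = 8.46603 kN/m³.
A = 5.4 × 2.3 = 12.42 m².
From F = γ·h_c·A, the centroid depth is h_c = 679/(8.46603 × 12.42) = 6.45756 m.
Let θ = 73° be the plate's angle to the horizontal; measure y along the incline from where the plane meets the free surface. Vertical depth h = y·sinθ with sinθ = 0.956305.
Along the incline, y_c = h_c/sinθ = 6.45756/0.956305 = 6.75262 m.
The centroid lies 2.3/2 = 1.15 m below the top edge, so the top edge sits at y_top = 6.75262 − 1.15 = 5.60262 m along the incline.

y_top ≈ 5.60 m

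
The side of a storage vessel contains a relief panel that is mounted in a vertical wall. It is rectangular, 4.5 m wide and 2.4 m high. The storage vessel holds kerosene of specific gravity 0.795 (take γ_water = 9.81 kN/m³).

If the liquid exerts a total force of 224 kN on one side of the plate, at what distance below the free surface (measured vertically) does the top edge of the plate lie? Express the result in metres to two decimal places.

d_top ≈ 1.46 m

γ = 0.795 × 9.81 = 7.79895 kN/m³.
A = 4.5 × 2.4 = 10.8 m².
From F = γ·h_c·A, the centroid depth is h_c = 224/(7.79895 × 10.8) = 2.65943 m.
The centroid lies 2.4/2 = 1.2 m below the top edge, so the top edge sits at h_top = 2.65943 − 1.2 = 1.45943 m below the surface.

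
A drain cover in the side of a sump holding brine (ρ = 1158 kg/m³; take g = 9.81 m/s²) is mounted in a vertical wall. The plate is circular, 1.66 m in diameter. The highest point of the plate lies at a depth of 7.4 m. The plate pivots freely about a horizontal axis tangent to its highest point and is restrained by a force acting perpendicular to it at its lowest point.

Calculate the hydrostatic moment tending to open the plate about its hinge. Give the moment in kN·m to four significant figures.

γ = ρg = 1158 × 9.81 / 1000 = 11.35998 kN/m³.
The centroid is at the centre, 0.83 m below the top of the plate, so the centroid depth is h_c = 7.4 + 0.83 = 8.23 m.
A = π(0.83)² = 2.16424 m².
Resultant F = γ·h_c·A = 11.35998 × 8.23 × 2.16424 = 202.341 kN.
I_c = πr⁴/4 = π × 0.83⁴/4 = 0.372737 m⁴.
Centre of pressure: y_p = y_c + I_c/(y_c·A) = 8.23 + 0.372737/(8.23 × 2.16424) = 8.23 + 0.0209265 = 8.25093 m along the plane.
The resultant acts 0.83 + 0.0209265 = 0.850926 m (along the plate) below the hinge at the top edge, so the moment about the hinge is M = F × 0.850926 = 202.341 × 0.850926 = 172.177 kN·m.

M ≈ 172.2 kN·m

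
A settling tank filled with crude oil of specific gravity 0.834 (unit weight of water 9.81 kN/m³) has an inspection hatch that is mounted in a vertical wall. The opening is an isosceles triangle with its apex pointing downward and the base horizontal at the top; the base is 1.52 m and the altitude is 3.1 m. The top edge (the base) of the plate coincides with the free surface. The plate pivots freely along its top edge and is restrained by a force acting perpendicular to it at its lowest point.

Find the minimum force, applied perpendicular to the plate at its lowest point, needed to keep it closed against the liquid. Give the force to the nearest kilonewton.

P ≈ 10 kN

γ = 0.834 × 9.81 = 8.18154 kN/m³.
With the apex down, the centroid sits h/3 = 3.1/3 = 1.03333 m below the base (the top edge), so the centroid depth is h_c = 1.03333 m.
A = ½ × 1.52 × 3.1 = 2.356 m².
Resultant F = γ·h_c·A = 8.18154 × 1.03333 × 2.356 = 19.9182 kN.
I_c = b·h³/36 = 1.52 × 3.1³/36 = 1.25784 m⁴.
Centre of pressure: y_p = y_c + I_c/(y_c·A) = 1.03333 + 1.25784/(1.03333 × 2.356) = 1.03333 + 0.516667 = 1.55 m along the plane.
The resultant acts 1.03333 + 0.516667 = 1.55 m (along the plate) below the hinge at the top edge, so the moment about the hinge is M = F × 1.55 = 19.9182 × 1.55 = 30.8732 kN·m.
A normal force at the bottom, 3.1 m from the hinge, must supply this moment: P = 30.8732/3.1 = 9.9591 kN.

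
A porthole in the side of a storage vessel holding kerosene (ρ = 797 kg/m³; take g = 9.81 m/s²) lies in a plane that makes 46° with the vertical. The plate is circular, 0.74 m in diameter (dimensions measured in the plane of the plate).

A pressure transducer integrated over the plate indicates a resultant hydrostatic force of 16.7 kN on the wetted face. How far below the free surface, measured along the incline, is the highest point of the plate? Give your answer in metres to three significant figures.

γ = ρg = 797 × 9.81 / 1000 = 7.81857 kN/m³.
A = π(0.37)² = 0.430084 m².
From F = γ·h_c·A, the centroid depth is h_c = 16.7/(7.81857 × 0.430084) = 4.96633 m.
The plate makes 46° with the vertical, i.e. θ = 90° − 46° = 44° to the horizontal. Measuring y along the incline from the free-surface line, vertical depth h = y·sinθ with sinθ = 0.694658.
Along the incline, y_c = h_c/sinθ = 4.96633/0.694658 = 7.14932 m.
The centroid is at the centre, 0.37 m below the top of the plate, so the highest point sits at y_top = 7.14932 − 0.37 = 6.77932 m along the incline.

y_top ≈ 6.78 m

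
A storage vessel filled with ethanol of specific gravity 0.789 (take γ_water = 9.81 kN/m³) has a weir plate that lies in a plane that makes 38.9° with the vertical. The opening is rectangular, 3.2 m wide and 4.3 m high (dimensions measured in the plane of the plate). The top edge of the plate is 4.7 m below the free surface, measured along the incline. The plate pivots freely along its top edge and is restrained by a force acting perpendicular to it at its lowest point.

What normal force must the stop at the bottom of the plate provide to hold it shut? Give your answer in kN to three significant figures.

γ = 0.789 × 9.81 = 7.74009 kN/m³.
The plate makes 38.9° with the vertical, i.e. θ = 90° − 38.9° = 51.1° to the horizontal. Measuring y along the incline from the free-surface line, vertical depth h = y·sinθ with sinθ = 0.778243.
The centroid lies 4.3/2 = 2.15 m below the top edge, so y_c = 4.7 + 2.15 = 6.85 m and h_c = 6.85 × 0.778243 = 5.33096 m.
A = 3.2 × 4.3 = 13.76 m².
Resultant F = γ·h_c·A = 7.74009 × 5.33096 × 13.76 = 567.767 kN.
I_c = b·h³/12 = 3.2 × 4.3³/12 = 21.2019 m⁴.
Centre of pressure: y_p = y_c + I_c/(y_c·A) = 6.85 + 21.2019/(6.85 × 13.76) = 6.85 + 0.22494 = 7.07494 m along the plane.
The resultant acts 2.15 + 0.22494 = 2.37494 m (along the plate) below the hinge at the top edge, so the moment about the hinge is M = F × 2.37494 = 567.767 × 2.37494 = 1348.41 kN·m.
A normal force at the bottom, 4.3 m from the hinge, must supply this moment: P = 1348.41/4.3 = 313.584 kN.

P ≈ 314 kN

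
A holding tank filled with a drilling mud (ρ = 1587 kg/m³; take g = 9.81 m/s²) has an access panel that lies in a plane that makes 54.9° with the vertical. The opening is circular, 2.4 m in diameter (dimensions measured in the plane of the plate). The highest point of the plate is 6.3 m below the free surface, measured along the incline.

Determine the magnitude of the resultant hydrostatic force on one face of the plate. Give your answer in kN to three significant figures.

γ = ρg = 1587 × 9.81 / 1000 = 15.56847 kN/m³.
The plate makes 54.9° with the vertical, i.e. θ = 90° − 54.9° = 35.1° to the horizontal. Measuring y along the incline from the free-surface line, vertical depth h = y·sinθ with sinθ = 0.575005.
The centroid is at the centre, 1.2 m below the top of the plate, so y_c = 6.3 + 1.2 = 7.5 m and h_c = 7.5 × 0.575005 = 4.31254 m.
A = π(1.2)² = 4.52389 m².
Resultant F = γ·h_c·A = 15.56847 × 4.31254 × 4.52389 = 303.732 kN.

F ≈ 304 kN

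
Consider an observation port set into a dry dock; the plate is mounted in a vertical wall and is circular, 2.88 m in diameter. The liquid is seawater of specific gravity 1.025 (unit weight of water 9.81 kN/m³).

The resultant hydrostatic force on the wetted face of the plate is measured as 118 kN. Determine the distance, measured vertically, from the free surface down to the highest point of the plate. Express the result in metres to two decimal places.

γ = 1.025 × 9.81 = 10.05525 kN/m³.
A = π(1.44)² = 6.51441 m².
From F = γ·h_c·A, the centroid depth is h_c = 118/(10.05525 × 6.51441) = 1.80142 m.
The centroid is at the centre, 1.44 m below the top of the plate, so the highest point sits at h_top = 1.80142 − 1.44 = 0.36142 m below the surface.

d_top ≈ 0.36 m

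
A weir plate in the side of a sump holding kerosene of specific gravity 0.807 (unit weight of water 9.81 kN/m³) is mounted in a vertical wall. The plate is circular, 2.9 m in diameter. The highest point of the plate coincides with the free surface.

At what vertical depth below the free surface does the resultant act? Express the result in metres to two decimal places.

h_p = 1.81 m

γ = 0.807 × 9.81 = 7.91667 kN/m³.
The centroid is at the centre, 1.45 m below the top of the plate, so the centroid depth is h_c = 1.45 m.
A = π(1.45)² = 6.6052 m².
Resultant F = γ·h_c·A = 7.91667 × 1.45 × 6.6052 = 75.8222 kN.
I_c = πr⁴/4 = π × 1.45⁴/4 = 3.47186 m⁴.
Centre of pressure: y_p = y_c + I_c/(y_c·A) = 1.45 + 3.47186/(1.45 × 6.6052) = 1.45 + 0.3625 = 1.8125 m along the plane.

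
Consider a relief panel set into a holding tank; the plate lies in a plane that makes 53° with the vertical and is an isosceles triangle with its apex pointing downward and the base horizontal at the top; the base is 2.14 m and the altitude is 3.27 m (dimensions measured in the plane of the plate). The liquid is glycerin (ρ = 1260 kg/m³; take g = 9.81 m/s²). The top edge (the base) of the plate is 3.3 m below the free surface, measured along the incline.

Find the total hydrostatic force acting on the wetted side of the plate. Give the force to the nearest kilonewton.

F ≈ 114 kN

γ = ρg = 1260 × 9.81 / 1000 = 12.3606 kN/m³.
The plate makes 53° with the vertical, i.e. θ = 90° − 53° = 37° to the horizontal. Measuring y along the incline from the free-surface line, vertical depth h = y·sinθ with sinθ = 0.601815.
With the apex down, the centroid sits h/3 = 3.27/3 = 1.09 m below the base (the top edge), so y_c = 3.3 + 1.09 = 4.39 m and h_c = 4.39 × 0.601815 = 2.64197 m.
A = ½ × 2.14 × 3.27 = 3.4989 m².
Resultant F = γ·h_c·A = 12.3606 × 2.64197 × 3.4989 = 114.261 kN.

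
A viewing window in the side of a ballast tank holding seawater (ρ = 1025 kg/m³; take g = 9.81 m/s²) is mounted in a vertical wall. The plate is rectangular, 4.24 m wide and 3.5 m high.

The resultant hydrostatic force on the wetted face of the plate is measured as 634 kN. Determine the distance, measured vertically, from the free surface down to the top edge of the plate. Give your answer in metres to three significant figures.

γ = ρg = 1025 × 9.81 / 1000 = 10.05525 kN/m³.
A = 4.24 × 3.5 = 14.84 m².
From F = γ·h_c·A, the centroid depth is h_c = 634/(10.05525 × 14.84) = 4.24876 m.
The centroid lies 3.5/2 = 1.75 m below the top edge, so the top edge sits at h_top = 4.24876 − 1.75 = 2.49876 m below the surface.

d_top ≈ 2.50 m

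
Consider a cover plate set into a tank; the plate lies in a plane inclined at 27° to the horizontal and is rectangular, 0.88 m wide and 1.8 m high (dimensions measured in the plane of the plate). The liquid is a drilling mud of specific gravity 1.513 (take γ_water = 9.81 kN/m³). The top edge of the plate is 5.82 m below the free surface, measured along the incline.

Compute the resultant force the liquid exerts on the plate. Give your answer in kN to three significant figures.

F ≈ 71.7 kN

γ = 1.513 × 9.81 = 14.84253 kN/m³.
Let θ = 27° be the plate's angle to the horizontal; measure y along the incline from where the plane meets the free surface. Vertical depth h = y·sinθ with sinθ = 0.453990.
The centroid lies 1.8/2 = 0.9 m below the top edge, so y_c = 5.82 + 0.9 = 6.72 m and h_c = 6.72 × 0.453990 = 3.05081 m.
A = 0.88 × 1.8 = 1.584 m².
Resultant F = γ·h_c·A = 14.84253 × 3.05081 × 1.584 = 71.7263 kN.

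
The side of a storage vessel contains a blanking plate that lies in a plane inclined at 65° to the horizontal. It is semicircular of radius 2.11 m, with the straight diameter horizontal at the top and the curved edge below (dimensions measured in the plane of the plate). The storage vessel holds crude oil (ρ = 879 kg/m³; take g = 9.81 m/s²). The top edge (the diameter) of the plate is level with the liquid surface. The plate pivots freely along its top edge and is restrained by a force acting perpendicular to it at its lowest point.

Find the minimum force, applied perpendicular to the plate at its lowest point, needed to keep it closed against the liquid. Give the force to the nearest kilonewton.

γ = ρg = 879 × 9.81 / 1000 = 8.62299 kN/m³.
Let θ = 65° be the plate's angle to the horizontal; measure y along the incline from where the plane meets the free surface. Vertical depth h = y·sinθ with sinθ = 0.906308.
The centroid of a semicircle lies 4r/(3π) = 0.895512 m from the diameter, here below the top edge, so y_c = 0.895512 m and h_c = 0.895512 × 0.906308 = 0.81161 m.
A = πr²/2 = π × 2.11²/2 = 6.99334 m².
Resultant F = γ·h_c·A = 8.62299 × 0.81161 × 6.99334 = 48.9429 kN.
I_c = (π/8 − 8/(9π))·r⁴ = 0.109757 × 2.11⁴ = 2.17551 m⁴.
Centre of pressure: y_p = y_c + I_c/(y_c·A) = 0.895512 + 2.17551/(0.895512 × 6.99334) = 0.895512 + 0.34738 = 1.24289 m along the plane.
The resultant acts 0.895512 + 0.34738 = 1.24289 m (along the plate) below the hinge at the top edge, so the moment about the hinge is M = F × 1.24289 = 48.9429 × 1.24289 = 60.8306 kN·m.
A normal force at the bottom, 2.11 m from the hinge, must supply this moment: P = 60.8306/2.11 = 28.8297 kN.

P ≈ 29 kN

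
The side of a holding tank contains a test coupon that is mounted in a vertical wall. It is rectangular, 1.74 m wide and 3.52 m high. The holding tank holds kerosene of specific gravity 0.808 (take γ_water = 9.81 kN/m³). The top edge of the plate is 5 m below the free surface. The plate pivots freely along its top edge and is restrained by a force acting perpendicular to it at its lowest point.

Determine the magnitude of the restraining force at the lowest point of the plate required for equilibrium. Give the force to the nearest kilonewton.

γ = 0.808 × 9.81 = 7.92648 kN/m³.
The centroid lies 3.52/2 = 1.76 m below the top edge, so the centroid depth is h_c = 5 + 1.76 = 6.76 m.
A = 1.74 × 3.52 = 6.1248 m².
Resultant F = γ·h_c·A = 7.92648 × 6.76 × 6.1248 = 328.185 kN.
I_c = b·h³/12 = 1.74 × 3.52³/12 = 6.32406 m⁴.
Centre of pressure: y_p = y_c + I_c/(y_c·A) = 6.76 + 6.32406/(6.76 × 6.1248) = 6.76 + 0.152742 = 6.91274 m along the plane.
The resultant acts 1.76 + 0.152742 = 1.91274 m (along the plate) below the hinge at the top edge, so the moment about the hinge is M = F × 1.91274 = 328.185 × 1.91274 = 627.733 kN·m.
A normal force at the bottom, 3.52 m from the hinge, must supply this moment: P = 627.733/3.52 = 178.333 kN.

P ≈ 178 kN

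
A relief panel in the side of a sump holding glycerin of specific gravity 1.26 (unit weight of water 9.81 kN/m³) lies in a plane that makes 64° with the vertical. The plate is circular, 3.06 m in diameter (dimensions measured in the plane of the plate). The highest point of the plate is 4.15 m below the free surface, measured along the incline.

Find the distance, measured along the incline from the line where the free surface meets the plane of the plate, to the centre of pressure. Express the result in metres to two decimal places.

y_p = 5.78 m

γ = 1.26 × 9.81 = 12.3606 kN/m³.
The plate makes 64° with the vertical, i.e. θ = 90° − 64° = 26° to the horizontal. Measuring y along the incline from the free-surface line, vertical depth h = y·sinθ with sinθ = 0.438371.
The centroid is at the centre, 1.53 m below the top of the plate, so y_c = 4.15 + 1.53 = 5.68 m and h_c = 5.68 × 0.438371 = 2.48995 m.
A = π(1.53)² = 7.35415 m².
Resultant F = γ·h_c·A = 12.3606 × 2.48995 × 7.35415 = 226.341 kN.
I_c = πr⁴/4 = π × 1.53⁴/4 = 4.30383 m⁴.
Centre of pressure: y_p = y_c + I_c/(y_c·A) = 5.68 + 4.30383/(5.68 × 7.35415) = 5.68 + 0.103033 = 5.78303 m along the plane.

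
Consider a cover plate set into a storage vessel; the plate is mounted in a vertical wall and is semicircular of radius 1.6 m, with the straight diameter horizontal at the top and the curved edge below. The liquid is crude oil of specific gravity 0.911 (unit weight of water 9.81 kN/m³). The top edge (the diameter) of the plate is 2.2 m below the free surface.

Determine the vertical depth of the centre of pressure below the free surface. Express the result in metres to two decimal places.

γ = 0.911 × 9.81 = 8.93691 kN/m³.
The centroid of a semicircle lies 4r/(3π) = 0.679061 m from the diameter, here below the top edge, so the centroid depth is h_c = 2.2 + 0.679061 = 2.87906 m.
A = πr²/2 = π × 1.6²/2 = 4.02124 m².
Resultant F = γ·h_c·A = 8.93691 × 2.87906 × 4.02124 = 103.466 kN.
I_c = (π/8 − 8/(9π))·r⁴ = 0.109757 × 1.6⁴ = 0.719303 m⁴.
Centre of pressure: y_p = y_c + I_c/(y_c·A) = 2.87906 + 0.719303/(2.87906 × 4.02124) = 2.87906 + 0.06213 = 2.94119 m along the plane.

h_p = 2.94 m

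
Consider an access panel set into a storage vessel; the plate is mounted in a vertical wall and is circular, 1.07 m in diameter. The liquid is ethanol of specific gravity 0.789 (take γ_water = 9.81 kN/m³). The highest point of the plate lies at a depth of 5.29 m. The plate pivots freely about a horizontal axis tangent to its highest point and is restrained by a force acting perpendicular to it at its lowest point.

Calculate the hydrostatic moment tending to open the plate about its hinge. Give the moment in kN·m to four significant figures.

M ≈ 22.19 kN·m

γ = 0.789 × 9.81 = 7.74009 kN/m³.
The centroid is at the centre, 0.535 m below the top of the plate, so the centroid depth is h_c = 5.29 + 0.535 = 5.825 m.
A = π(0.535)² = 0.899202 m².
Resultant F = γ·h_c·A = 7.74009 × 5.825 × 0.899202 = 40.5414 kN.
I_c = πr⁴/4 = π × 0.535⁴/4 = 0.0643435 m⁴.
Centre of pressure: y_p = y_c + I_c/(y_c·A) = 5.825 + 0.0643435/(5.825 × 0.899202) = 5.825 + 0.0122843 = 5.83728 m along the plane.
The resultant acts 0.535 + 0.0122843 = 0.547284 m (along the plate) below the hinge at the top edge, so the moment about the hinge is M = F × 0.547284 = 40.5414 × 0.547284 = 22.1877 kN·m.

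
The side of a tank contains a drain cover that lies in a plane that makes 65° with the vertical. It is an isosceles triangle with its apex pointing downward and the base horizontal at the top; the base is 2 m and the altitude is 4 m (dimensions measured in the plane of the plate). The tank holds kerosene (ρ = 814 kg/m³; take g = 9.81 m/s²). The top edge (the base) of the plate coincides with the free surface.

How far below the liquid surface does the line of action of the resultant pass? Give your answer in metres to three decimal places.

γ = ρg = 814 × 9.81 / 1000 = 7.98534 kN/m³.
The plate makes 65° with the vertical, i.e. θ = 90° − 65° = 25° to the horizontal. Measuring y along the incline from the free-surface line, vertical depth h = y·sinθ with sinθ = 0.422618.
With the apex down, the centroid sits h/3 = 4/3 = 1.33333 m below the base (the top edge), so y_c = 1.33333 m and h_c = 1.33333 × 0.422618 = 0.563489 m.
A = ½ × 2 × 4 = 4 m².
Resultant F = γ·h_c·A = 7.98534 × 0.563489 × 4 = 17.9986 kN.
I_c = b·h³/36 = 2 × 4³/36 = 3.55556 m⁴.
Centre of pressure: y_p = y_c + I_c/(y_c·A) = 1.33333 + 3.55556/(1.33333 × 4) = 1.33333 + 0.666669 = 2 m along the plane.
Vertically, h_p = y_p·sinθ = 2 × 0.422618 = 0.845236 m.

h_p = 0.845 m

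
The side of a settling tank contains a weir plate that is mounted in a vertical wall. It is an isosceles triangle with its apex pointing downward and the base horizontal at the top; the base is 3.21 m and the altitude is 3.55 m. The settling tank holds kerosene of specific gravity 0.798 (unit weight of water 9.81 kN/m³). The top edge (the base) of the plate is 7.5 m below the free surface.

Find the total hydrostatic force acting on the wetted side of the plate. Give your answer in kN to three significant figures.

γ = 0.798 × 9.81 = 7.82838 kN/m³.
With the apex down, the centroid sits h/3 = 3.55/3 = 1.18333 m below the base (the top edge), so the centroid depth is h_c = 7.5 + 1.18333 = 8.68333 m.
A = ½ × 3.21 × 3.55 = 5.69775 m².
Resultant F = γ·h_c·A = 7.82838 × 8.68333 × 5.69775 = 387.313 kN.

F ≈ 387 kN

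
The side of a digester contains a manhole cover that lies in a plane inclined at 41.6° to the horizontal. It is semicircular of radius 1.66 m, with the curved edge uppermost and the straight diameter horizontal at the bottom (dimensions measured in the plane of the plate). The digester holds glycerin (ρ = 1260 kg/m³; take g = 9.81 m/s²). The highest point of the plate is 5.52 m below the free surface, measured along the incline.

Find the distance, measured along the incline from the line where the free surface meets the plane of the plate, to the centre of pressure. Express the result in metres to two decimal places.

γ = ρg = 1260 × 9.81 / 1000 = 12.3606 kN/m³.
Let θ = 41.6° be the plate's angle to the horizontal; measure y along the incline from where the plane meets the free surface. Vertical depth h = y·sinθ with sinθ = 0.663926.
The centroid lies 4r/(3π) = 0.704526 m above the diameter, so r − 4r/(3π) = 1.66 − 0.704526 = 0.955474 m below the topmost point, so y_c = 5.52 + 0.955474 = 6.47547 m and h_c = 6.47547 × 0.663926 = 4.29923 m.
A = πr²/2 = π × 1.66²/2 = 4.32849 m².
Resultant F = γ·h_c·A = 12.3606 × 4.29923 × 4.32849 = 230.021 kN.
I_c = (π/8 − 8/(9π))·r⁴ = 0.109757 × 1.66⁴ = 0.833421 m⁴.
Centre of pressure: y_p = y_c + I_c/(y_c·A) = 6.47547 + 0.833421/(6.47547 × 4.32849) = 6.47547 + 0.0297342 = 6.5052 m along the plane.

y_p = 6.51 m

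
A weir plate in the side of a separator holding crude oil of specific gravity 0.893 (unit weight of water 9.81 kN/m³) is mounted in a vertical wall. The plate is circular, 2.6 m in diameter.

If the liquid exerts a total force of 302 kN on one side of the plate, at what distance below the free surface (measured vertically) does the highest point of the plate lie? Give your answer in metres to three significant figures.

γ = 0.893 × 9.81 = 8.76033 kN/m³.
A = π(1.3)² = 5.30929 m².
From F = γ·h_c·A, the centroid depth is h_c = 302/(8.76033 × 5.30929) = 6.49307 m.
The centroid is at the centre, 1.3 m below the top of the plate, so the highest point sits at h_top = 6.49307 − 1.3 = 5.19307 m below the surface.

d_top ≈ 5.19 m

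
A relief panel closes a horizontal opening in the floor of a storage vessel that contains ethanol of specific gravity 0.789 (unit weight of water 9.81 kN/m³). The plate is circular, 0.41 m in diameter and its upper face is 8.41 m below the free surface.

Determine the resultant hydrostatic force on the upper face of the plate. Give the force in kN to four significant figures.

F ≈ 8.594 kN

γ = 0.789 × 9.81 = 7.74009 kN/m³.
The plate is horizontal, so pressure is uniform at p = γ·h = 7.74009 × 8.41 = 65.0942 kN/m².
A = π(0.205)² = 0.132025 m².
F = p·A = 65.0942 × 0.132025 = 8.59406 kN.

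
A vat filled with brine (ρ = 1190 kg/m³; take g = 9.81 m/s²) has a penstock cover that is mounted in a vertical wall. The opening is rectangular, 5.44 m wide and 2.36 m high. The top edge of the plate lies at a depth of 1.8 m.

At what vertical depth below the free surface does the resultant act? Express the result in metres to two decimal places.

γ = ρg = 1190 × 9.81 / 1000 = 11.6739 kN/m³.
The centroid lies 2.36/2 = 1.18 m below the top edge, so the centroid depth is h_c = 1.8 + 1.18 = 2.98 m.
A = 5.44 × 2.36 = 12.8384 m².
Resultant F = γ·h_c·A = 11.6739 × 2.98 × 12.8384 = 446.625 kN.
I_c = b·h³/12 = 5.44 × 2.36³/12 = 5.95873 m⁴.
Centre of pressure: y_p = y_c + I_c/(y_c·A) = 2.98 + 5.95873/(2.98 × 12.8384) = 2.98 + 0.155749 = 3.13575 m along the plane.

h_p = 3.14 m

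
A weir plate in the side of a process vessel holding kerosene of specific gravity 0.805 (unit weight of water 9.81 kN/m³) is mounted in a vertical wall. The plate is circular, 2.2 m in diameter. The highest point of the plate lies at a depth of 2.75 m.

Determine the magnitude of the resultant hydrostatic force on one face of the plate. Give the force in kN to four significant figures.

F ≈ 115.6 kN

γ = 0.805 × 9.81 = 7.89705 kN/m³.
The centroid is at the centre, 1.1 m below the top of the plate, so the centroid depth is h_c = 2.75 + 1.1 = 3.85 m.
A = π(1.1)² = 3.80133 m².
Resultant F = γ·h_c·A = 7.89705 × 3.85 × 3.80133 = 115.574 kN.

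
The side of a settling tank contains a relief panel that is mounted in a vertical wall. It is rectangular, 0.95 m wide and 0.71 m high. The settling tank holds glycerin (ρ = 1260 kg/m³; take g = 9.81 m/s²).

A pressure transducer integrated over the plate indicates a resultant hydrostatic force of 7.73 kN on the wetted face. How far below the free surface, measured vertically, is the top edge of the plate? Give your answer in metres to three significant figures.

d_top ≈ 0.572 m

γ = ρg = 1260 × 9.81 / 1000 = 12.3606 kN/m³.
A = 0.95 × 0.71 = 0.6745 m².
From F = γ·h_c·A, the centroid depth is h_c = 7.73/(12.3606 × 0.6745) = 0.927167 m.
The centroid lies 0.71/2 = 0.355 m below the top edge, so the top edge sits at h_top = 0.927167 − 0.355 = 0.572167 m below the surface.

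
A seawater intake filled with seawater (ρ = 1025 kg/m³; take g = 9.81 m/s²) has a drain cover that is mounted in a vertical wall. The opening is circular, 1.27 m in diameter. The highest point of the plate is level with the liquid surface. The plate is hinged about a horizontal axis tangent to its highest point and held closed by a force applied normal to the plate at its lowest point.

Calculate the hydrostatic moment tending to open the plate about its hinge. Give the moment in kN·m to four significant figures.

M ≈ 6.420 kN·m

γ = ρg = 1025 × 9.81 / 1000 = 10.05525 kN/m³.
The centroid is at the centre, 0.635 m below the top of the plate, so the centroid depth is h_c = 0.635 m.
A = π(0.635)² = 1.26677 m².
Resultant F = γ·h_c·A = 10.05525 × 0.635 × 1.26677 = 8.08843 kN.
I_c = πr⁴/4 = π × 0.635⁴/4 = 0.127698 m⁴.
Centre of pressure: y_p = y_c + I_c/(y_c·A) = 0.635 + 0.127698/(0.635 × 1.26677) = 0.635 + 0.15875 = 0.79375 m along the plane.
The resultant acts 0.635 + 0.15875 = 0.79375 m (along the plate) below the hinge at the top edge, so the moment about the hinge is M = F × 0.79375 = 8.08843 × 0.79375 = 6.42019 kN·m.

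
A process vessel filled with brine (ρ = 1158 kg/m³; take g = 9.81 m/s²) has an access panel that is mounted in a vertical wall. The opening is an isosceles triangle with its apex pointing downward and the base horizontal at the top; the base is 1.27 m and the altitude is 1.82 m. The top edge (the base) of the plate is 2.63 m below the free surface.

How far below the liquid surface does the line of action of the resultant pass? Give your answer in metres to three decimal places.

γ = ρg = 1158 × 9.81 / 1000 = 11.35998 kN/m³.
With the apex down, the centroid sits h/3 = 1.82/3 = 0.606667 m below the base (the top edge), so the centroid depth is h_c = 2.63 + 0.606667 = 3.23667 m.
A = ½ × 1.27 × 1.82 = 1.1557 m².
Resultant F = γ·h_c·A = 11.35998 × 3.23667 × 1.1557 = 42.4934 kN.
I_c = b·h³/36 = 1.27 × 1.82³/36 = 0.212674 m⁴.
Centre of pressure: y_p = y_c + I_c/(y_c·A) = 3.23667 + 0.212674/(3.23667 × 1.1557) = 3.23667 + 0.0568553 = 3.29353 m along the plane.

h_p = 3.294 m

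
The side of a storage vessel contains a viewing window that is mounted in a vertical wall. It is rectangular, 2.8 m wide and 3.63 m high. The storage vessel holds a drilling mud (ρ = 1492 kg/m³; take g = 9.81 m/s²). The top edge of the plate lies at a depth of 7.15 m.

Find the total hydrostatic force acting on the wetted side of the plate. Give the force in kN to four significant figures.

F ≈ 1334 kN

γ = ρg = 1492 × 9.81 / 1000 = 14.63652 kN/m³.
The centroid lies 3.63/2 = 1.815 m below the top edge, so the centroid depth is h_c = 7.15 + 1.815 = 8.965 m.
A = 2.8 × 3.63 = 10.164 m².
Resultant F = γ·h_c·A = 14.63652 × 8.965 × 10.164 = 1333.68 kN.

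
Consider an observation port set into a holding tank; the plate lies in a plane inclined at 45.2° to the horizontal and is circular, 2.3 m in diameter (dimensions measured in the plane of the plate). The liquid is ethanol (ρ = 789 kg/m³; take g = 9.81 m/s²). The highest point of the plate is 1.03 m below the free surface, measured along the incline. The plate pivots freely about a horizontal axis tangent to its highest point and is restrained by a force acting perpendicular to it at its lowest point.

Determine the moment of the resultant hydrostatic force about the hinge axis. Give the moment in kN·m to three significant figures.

M ≈ 64.8 kN·m

γ = ρg = 789 × 9.81 / 1000 = 7.74009 kN/m³.
Let θ = 45.2° be the plate's angle to the horizontal; measure y along the incline from where the plane meets the free surface. Vertical depth h = y·sinθ with sinθ = 0.709571.
The centroid is at the centre, 1.15 m below the top of the plate, so y_c = 1.03 + 1.15 = 2.18 m and h_c = 2.18 × 0.709571 = 1.54686 m.
A = π(1.15)² = 4.15476 m².
Resultant F = γ·h_c·A = 7.74009 × 1.54686 × 4.15476 = 49.7443 kN.
I_c = πr⁴/4 = π × 1.15⁴/4 = 1.37367 m⁴.
Centre of pressure: y_p = y_c + I_c/(y_c·A) = 2.18 + 1.37367/(2.18 × 4.15476) = 2.18 + 0.151663 = 2.33166 m along the plane.
The resultant acts 1.15 + 0.151663 = 1.30166 m (along the plate) below the hinge at the top edge, so the moment about the hinge is M = F × 1.30166 = 49.7443 × 1.30166 = 64.7502 kN·m.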